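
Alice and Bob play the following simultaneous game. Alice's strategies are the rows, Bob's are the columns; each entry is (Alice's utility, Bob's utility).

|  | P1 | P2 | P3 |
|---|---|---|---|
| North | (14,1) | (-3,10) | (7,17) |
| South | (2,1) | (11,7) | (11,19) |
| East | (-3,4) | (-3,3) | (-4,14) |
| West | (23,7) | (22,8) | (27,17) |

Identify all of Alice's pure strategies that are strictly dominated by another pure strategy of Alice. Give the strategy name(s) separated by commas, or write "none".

North is strictly dominated by West (P1: 23>14, P2: 22>-3, P3: 27>7).
South: dominated, since West does at least as well everywhere (P1: 23>2, P2: 22>11, P3: 27>11).
South strictly dominates East — P1: 2>-3, P2: 11>-3, P3: 11>-4.
West: no other strategy beats it everywhere (North at P1 (23>14); South at P1 (23>2); East at P1 (23>-3)).

North, South, East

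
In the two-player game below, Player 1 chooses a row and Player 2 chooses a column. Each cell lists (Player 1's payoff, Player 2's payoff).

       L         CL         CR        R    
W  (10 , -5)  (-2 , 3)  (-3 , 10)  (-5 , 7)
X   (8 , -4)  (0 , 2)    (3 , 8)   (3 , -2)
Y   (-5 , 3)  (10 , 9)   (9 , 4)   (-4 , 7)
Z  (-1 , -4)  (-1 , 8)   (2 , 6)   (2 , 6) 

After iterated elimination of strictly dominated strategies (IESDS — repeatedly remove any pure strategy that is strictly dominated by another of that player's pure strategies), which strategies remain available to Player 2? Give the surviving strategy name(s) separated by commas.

Row Z is eliminated: X beats it against every remaining column (L: 8>-1, CL: 0>-1, CR: 3>2, R: 3>2).
For Player 2, CL strictly dominates L on the remaining rows (W: 3>-5, X: 2>-4, Y: 9>3); eliminate L.
For Player 1, X strictly dominates W on the remaining columns (CL: 0>-2, CR: 3>-3, R: 3>-5); eliminate W.
Player 2's strategy R is strictly dominated by CL (X: 2>-2, Y: 9>7) and is removed.
Player 1's strategy X is strictly dominated by Y (CL: 10>0, CR: 9>3) and is removed.
For Player 2, CL strictly dominates CR on the remaining rows (Y: 9>4); eliminate CR.
Among the remaining strategies, none is strictly dominated by another pure strategy of the same player, so the elimination stops.
Surviving strategies — Player 1: {Y}; Player 2: {CL}.

CL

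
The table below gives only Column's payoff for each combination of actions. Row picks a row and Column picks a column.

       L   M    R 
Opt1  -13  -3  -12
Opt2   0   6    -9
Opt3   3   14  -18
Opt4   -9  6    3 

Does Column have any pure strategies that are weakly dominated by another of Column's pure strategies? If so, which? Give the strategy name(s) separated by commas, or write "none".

L is weakly dominated by M (Opt1: -3>-13, Opt2: 6>0, Opt3: 14>3, Opt4: 6>-9).
M is not dominated — it holds its own against L at Opt1 (-3>-13); R at Opt1 (-3>-12).
M weakly dominates R — Opt1: -3>-12, Opt2: 6>-9, Opt3: 14>-18, Opt4: 6>3.

L, R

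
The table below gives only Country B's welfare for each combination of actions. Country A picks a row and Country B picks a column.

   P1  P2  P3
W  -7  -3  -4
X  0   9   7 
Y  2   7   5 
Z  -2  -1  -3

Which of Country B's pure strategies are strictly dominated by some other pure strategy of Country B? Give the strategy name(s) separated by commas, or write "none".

P2 strictly dominates P1 — W: -3>-7, X: 9>0, Y: 7>2, Z: -1>-2.
Nothing dominates P2: P1 at W (-3>-7); P3 at W (-3>-4).
P3 is strictly dominated by P2 (W: -3>-4, X: 9>7, Y: 7>5, Z: -1>-3).

P1, P3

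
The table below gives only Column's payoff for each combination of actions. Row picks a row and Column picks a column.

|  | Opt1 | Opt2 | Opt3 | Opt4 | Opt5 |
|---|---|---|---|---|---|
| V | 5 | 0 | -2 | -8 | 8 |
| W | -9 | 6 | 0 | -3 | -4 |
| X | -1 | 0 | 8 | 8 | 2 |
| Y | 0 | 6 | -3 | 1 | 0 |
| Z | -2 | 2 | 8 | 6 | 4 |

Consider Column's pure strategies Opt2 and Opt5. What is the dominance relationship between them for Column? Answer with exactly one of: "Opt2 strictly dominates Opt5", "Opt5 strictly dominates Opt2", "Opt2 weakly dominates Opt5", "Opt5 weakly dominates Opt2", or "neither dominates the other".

neither dominates the other

Compare Opt2 to Opt5 across each opponent action: V: 0<8, W: 6>-4, X: 0<2, Y: 6>0, Z: 2<4.
Opt2 does better at W, Y but worse at V, X, Z; neither strategy dominates the other.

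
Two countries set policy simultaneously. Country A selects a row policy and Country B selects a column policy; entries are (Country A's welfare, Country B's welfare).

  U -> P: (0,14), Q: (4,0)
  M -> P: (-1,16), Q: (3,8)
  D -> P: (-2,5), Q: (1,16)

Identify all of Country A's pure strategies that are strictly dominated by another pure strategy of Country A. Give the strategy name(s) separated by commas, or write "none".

U: no other strategy beats it everywhere (M at P (0>-1); D at P (0>-2)).
U strictly dominates M — P: 0>-1, Q: 4>3.
D is strictly dominated by U (P: 0>-2, Q: 4>1).

M, D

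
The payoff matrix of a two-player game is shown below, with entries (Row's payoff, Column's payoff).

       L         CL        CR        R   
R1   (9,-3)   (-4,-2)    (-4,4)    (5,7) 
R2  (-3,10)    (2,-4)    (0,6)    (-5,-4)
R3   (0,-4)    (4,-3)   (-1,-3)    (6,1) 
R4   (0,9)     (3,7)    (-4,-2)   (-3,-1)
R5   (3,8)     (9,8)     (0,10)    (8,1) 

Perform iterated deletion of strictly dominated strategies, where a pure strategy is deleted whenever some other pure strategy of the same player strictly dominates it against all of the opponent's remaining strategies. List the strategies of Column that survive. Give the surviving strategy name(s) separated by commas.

For Row, R5 strictly dominates R3 on the remaining columns (L: 3>0, CL: 9>4, CR: 0>-1, R: 8>6); eliminate R3.
For Row, R5 strictly dominates R4 on the remaining columns (L: 3>0, CL: 9>3, CR: 0>-4, R: 8>-3); eliminate R4.
For Column, CR strictly dominates CL on the remaining rows (R1: 4>-2, R2: 6>-4, R5: 10>8); eliminate CL.
Among the remaining strategies, none is strictly dominated by another pure strategy of the same player, so the elimination stops.
Surviving strategies — Row: {R1, R2, R5}; Column: {L, CR, R}.

L, CR, R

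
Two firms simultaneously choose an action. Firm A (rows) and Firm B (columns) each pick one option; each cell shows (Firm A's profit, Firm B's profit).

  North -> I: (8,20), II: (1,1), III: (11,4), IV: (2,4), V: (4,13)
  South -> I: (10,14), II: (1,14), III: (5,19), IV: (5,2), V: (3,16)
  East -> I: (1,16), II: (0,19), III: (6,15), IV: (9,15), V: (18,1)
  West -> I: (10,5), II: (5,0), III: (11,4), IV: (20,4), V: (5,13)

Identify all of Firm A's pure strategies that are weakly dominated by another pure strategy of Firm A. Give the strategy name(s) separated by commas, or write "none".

North: dominated, since West does at least as well everywhere (I: 10>8, II: 5>1, III: 11=11, IV: 20>2, V: 5>4).
South: dominated, since West does at least as well everywhere (I: 10=10, II: 5>1, III: 11>5, IV: 20>5, V: 5>3).
East: no other strategy beats it everywhere (North at IV (9>2); South at III (6>5); West at V (18>5)).
West is not dominated — it holds its own against North at I (10>8); South at II (5>1); East at I (10>1).

North, South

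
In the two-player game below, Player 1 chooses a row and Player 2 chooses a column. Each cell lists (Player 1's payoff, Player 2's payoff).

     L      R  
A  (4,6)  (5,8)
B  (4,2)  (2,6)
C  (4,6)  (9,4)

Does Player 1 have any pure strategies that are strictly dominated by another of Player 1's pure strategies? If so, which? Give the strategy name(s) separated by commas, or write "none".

none

A is not dominated — it holds its own against B at L (4=4); C at L (4=4).
Nothing dominates B: A at L (4=4); C at L (4=4).
C: no other strategy beats it everywhere (A at L (4=4); B at L (4=4)).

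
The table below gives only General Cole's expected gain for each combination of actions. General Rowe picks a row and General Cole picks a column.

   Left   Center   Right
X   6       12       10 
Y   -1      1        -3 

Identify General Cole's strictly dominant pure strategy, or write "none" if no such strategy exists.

Center

Center vs Left: X: 12>6, Y: 1>-1.
Center vs Right: X: 12>10, Y: 1>-3.
Center strictly beats every other strategy against every opponent action, so it is strictly dominant.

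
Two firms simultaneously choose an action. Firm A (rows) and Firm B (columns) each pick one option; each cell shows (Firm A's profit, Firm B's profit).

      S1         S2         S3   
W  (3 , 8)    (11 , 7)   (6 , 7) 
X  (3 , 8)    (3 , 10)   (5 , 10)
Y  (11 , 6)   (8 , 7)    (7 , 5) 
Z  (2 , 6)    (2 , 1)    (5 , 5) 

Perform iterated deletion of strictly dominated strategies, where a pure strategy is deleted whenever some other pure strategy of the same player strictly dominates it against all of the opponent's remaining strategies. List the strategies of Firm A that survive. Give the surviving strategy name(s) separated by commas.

W, Y

Row X is eliminated: Y beats it against every remaining column (S1: 11>3, S2: 8>3, S3: 7>5).
Row Z is eliminated: W beats it against every remaining column (S1: 3>2, S2: 11>2, S3: 6>5).
Firm B's strategy S3 is strictly dominated by S1 (W: 8>7, Y: 6>5) and is removed.
Among the remaining strategies, none is strictly dominated by another pure strategy of the same player, so the elimination stops.
Surviving strategies — Firm A: {W, Y}; Firm B: {S1, S2}.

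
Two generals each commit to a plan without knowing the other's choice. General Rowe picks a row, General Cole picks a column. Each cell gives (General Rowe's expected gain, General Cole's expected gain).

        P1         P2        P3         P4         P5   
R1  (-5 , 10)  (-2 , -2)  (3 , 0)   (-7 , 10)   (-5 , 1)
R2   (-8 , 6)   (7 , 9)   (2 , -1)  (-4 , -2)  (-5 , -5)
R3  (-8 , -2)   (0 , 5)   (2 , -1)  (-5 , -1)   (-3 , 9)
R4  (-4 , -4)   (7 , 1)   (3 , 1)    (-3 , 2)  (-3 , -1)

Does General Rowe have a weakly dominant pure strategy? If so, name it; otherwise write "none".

R4

R4 vs R1: P1: -4>-5, P2: 7>-2, P3: 3=3, P4: -3>-7, P5: -3>-5.
R4 vs R2: P1: -4>-8, P2: 7=7, P3: 3>2, P4: -3>-4, P5: -3>-5.
R4 vs R3: P1: -4>-8, P2: 7>0, P3: 3>2, P4: -3>-5, P5: -3=-3.
R4 is at least as good as every other strategy against every opponent action, so it is weakly dominant.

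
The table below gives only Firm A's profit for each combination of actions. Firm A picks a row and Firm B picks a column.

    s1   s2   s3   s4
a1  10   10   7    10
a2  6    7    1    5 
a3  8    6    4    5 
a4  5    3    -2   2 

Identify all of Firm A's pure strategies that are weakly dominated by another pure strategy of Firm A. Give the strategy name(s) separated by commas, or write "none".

Nothing dominates a1: a2 at s1 (10>6); a3 at s1 (10>8); a4 at s1 (10>5).
a2 is weakly dominated by a1 (s1: 10>6, s2: 10>7, s3: 7>1, s4: 10>5).
a3: dominated, since a1 does at least as well everywhere (s1: 10>8, s2: 10>6, s3: 7>4, s4: 10>5).
a4: dominated, since a1 does at least as well everywhere (s1: 10>5, s2: 10>3, s3: 7>-2, s4: 10>2).

a2, a3, a4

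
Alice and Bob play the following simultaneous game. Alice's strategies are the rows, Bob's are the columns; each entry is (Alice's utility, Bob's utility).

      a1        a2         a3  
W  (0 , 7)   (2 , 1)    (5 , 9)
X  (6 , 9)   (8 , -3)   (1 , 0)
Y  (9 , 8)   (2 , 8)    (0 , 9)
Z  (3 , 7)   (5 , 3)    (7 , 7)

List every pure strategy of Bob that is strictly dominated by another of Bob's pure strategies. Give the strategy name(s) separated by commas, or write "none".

a2

Nothing dominates a1: a2 at W (7>1); a3 at X (9>0).
a3 strictly dominates a2 — W: 9>1, X: 0>-3, Y: 9>8, Z: 7>3.
a3: no other strategy beats it everywhere (a1 at W (9>7); a2 at W (9>1)).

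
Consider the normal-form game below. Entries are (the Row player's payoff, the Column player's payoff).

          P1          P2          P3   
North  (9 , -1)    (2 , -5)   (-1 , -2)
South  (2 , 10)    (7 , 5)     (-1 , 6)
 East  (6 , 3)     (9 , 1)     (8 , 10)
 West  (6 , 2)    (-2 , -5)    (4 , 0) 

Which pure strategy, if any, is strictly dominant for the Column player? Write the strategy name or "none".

P1 fails to dominate P3 at East (3<10).
P2 fails to dominate P1 at North (-5<-1).
P3 fails to dominate P1 at North (-2<-1).
No single strategy dominates all the others.

none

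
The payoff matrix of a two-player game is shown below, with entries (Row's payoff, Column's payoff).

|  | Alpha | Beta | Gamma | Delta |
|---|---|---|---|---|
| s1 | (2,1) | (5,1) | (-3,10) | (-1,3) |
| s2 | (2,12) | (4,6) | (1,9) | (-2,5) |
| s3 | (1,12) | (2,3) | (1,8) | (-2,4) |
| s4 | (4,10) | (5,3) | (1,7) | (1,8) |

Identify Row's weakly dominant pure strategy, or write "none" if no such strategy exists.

s4 vs s1: Alpha: 4>2, Beta: 5=5, Gamma: 1>-3, Delta: 1>-1.
s4 vs s2: Alpha: 4>2, Beta: 5>4, Gamma: 1=1, Delta: 1>-2.
s4 vs s3: Alpha: 4>1, Beta: 5>2, Gamma: 1=1, Delta: 1>-2.
s4 is at least as good as every other strategy against every opponent action, so it is weakly dominant.

s4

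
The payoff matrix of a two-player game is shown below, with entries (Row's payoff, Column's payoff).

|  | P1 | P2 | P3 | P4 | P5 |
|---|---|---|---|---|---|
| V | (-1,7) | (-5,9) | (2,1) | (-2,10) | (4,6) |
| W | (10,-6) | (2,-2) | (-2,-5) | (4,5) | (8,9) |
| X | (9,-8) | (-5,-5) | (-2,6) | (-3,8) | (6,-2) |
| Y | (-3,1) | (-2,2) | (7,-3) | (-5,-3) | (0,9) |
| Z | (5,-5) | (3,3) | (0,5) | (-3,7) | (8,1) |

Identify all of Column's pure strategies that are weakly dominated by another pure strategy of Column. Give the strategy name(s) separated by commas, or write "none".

P1, P3

P1 is weakly dominated by P2 (V: 9>7, W: -2>-6, X: -5>-8, Y: 2>1, Z: 3>-5).
P2: no other strategy beats it everywhere (P1 at V (9>7); P3 at V (9>1); P4 at Y (2>-3); P5 at V (9>6)).
P4 weakly dominates P3 — V: 10>1, W: 5>-5, X: 8>6, Y: -3=-3, Z: 7>5.
Nothing dominates P4: P1 at V (10>7); P2 at V (10>9); P3 at V (10>1); P5 at V (10>6).
P5: no other strategy beats it everywhere (P1 at W (9>-6); P2 at W (9>-2); P3 at V (6>1); P4 at W (9>5)).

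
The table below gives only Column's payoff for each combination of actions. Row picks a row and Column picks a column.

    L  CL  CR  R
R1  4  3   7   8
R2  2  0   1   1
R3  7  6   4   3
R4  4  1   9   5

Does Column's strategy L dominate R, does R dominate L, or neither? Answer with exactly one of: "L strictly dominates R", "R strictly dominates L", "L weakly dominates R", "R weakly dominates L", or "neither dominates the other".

neither dominates the other

L's payoffs vs R's, by Row's action — R1: 4<8, R2: 2>1, R3: 7>3, R4: 4<5.
L does better at R2, R3 but worse at R1, R4; neither strategy dominates the other.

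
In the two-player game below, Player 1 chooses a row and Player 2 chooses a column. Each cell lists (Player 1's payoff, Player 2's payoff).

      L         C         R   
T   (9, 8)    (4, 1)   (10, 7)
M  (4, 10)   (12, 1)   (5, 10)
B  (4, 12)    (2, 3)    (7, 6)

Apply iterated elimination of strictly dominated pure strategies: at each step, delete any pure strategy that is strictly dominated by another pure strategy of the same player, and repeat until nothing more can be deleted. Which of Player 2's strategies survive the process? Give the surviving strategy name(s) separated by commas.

Row B is eliminated: T beats it against every remaining column (L: 9>4, C: 4>2, R: 10>7).
For Player 2, L strictly dominates C on the remaining rows (T: 8>1, M: 10>1); eliminate C.
Row M is eliminated: T beats it against every remaining column (L: 9>4, R: 10>5).
Player 2's strategy R is strictly dominated by L (T: 8>7) and is removed.
Among the remaining strategies, none is strictly dominated by another pure strategy of the same player, so the elimination stops.
Surviving strategies — Player 1: {T}; Player 2: {L}.

L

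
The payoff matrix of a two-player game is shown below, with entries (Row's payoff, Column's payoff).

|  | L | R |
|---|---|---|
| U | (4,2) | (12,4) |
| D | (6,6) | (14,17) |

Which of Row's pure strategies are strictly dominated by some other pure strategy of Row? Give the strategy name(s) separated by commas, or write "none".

U: dominated, since D does at least as well everywhere (L: 6>4, R: 14>12).
D is not dominated — it holds its own against U at L (6>4).

U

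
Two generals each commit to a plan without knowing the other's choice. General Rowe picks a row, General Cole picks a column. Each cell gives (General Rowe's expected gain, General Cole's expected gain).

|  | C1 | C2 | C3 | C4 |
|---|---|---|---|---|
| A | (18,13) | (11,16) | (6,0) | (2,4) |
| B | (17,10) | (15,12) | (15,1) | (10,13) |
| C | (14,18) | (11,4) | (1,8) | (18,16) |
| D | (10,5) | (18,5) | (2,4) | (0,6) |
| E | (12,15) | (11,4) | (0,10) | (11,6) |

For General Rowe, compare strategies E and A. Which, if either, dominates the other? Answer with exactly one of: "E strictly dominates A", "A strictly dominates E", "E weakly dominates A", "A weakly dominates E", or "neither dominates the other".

neither dominates the other

Compare E to A across each choice by General Cole: C1: 12<18, C2: 11=11, C3: 0<6, C4: 11>2.
E does better at C4 but worse at C1, C3; neither strategy dominates the other.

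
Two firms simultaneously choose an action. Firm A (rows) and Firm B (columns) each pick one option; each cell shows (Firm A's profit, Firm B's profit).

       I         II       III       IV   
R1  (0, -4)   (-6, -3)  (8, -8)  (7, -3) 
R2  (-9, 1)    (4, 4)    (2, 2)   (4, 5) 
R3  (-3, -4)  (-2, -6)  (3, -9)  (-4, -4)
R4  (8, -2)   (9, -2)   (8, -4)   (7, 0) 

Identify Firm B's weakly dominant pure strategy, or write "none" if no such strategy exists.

IV vs I: R1: -3>-4, R2: 5>1, R3: -4=-4, R4: 0>-2.
IV vs II: R1: -3=-3, R2: 5>4, R3: -4>-6, R4: 0>-2.
IV vs III: R1: -3>-8, R2: 5>2, R3: -4>-9, R4: 0>-4.
IV is at least as good as every other strategy against every opponent action, so it is weakly dominant.

IV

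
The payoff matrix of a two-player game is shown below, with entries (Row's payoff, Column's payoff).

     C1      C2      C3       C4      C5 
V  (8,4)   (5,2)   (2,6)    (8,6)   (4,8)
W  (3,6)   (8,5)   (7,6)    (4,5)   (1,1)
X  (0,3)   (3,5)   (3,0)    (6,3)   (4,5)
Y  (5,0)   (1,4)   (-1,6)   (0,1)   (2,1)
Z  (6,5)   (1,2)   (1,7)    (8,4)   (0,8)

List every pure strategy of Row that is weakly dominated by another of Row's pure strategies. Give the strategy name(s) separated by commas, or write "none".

Y, Z

V: no other strategy beats it everywhere (W at C1 (8>3); X at C1 (8>0); Y at C1 (8>5); Z at C1 (8>6)).
Nothing dominates W: V at C2 (8>5); X at C1 (3>0); Y at C2 (8>1); Z at C2 (8>1).
X: no other strategy beats it everywhere (V at C3 (3>2); W at C4 (6>4); Y at C2 (3>1); Z at C2 (3>1)).
Y: dominated, since V does at least as well everywhere (C1: 8>5, C2: 5>1, C3: 2>-1, C4: 8>0, C5: 4>2).
Z is weakly dominated by V (C1: 8>6, C2: 5>1, C3: 2>1, C4: 8=8, C5: 4>0).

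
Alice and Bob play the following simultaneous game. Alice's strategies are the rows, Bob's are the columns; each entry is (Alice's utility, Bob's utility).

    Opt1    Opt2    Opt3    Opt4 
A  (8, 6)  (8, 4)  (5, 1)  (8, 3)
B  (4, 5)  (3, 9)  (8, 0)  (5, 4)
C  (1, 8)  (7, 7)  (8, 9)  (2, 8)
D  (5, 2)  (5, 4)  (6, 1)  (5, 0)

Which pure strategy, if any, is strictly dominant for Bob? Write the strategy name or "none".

none

Opt1 fails to dominate Opt2 at B (5<9).
Opt2 fails to dominate Opt1 at A (4<6).
Opt3 fails to dominate Opt1 at A (1<6).
Opt4 fails to dominate Opt1 at A (3<6).
No single strategy dominates all the others.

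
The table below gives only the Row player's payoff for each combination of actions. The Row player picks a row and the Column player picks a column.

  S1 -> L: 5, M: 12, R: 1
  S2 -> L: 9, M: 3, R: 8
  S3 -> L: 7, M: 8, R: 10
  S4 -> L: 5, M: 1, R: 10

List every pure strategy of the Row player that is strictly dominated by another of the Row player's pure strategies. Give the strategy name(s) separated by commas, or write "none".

Nothing dominates S1: S2 at M (12>3); S3 at M (12>8); S4 at L (5=5).
S2: no other strategy beats it everywhere (S1 at L (9>5); S3 at L (9>7); S4 at L (9>5)).
S3: no other strategy beats it everywhere (S1 at L (7>5); S2 at M (8>3); S4 at L (7>5)).
S4: no other strategy beats it everywhere (S1 at L (5=5); S2 at R (10>8); S3 at R (10=10)).

none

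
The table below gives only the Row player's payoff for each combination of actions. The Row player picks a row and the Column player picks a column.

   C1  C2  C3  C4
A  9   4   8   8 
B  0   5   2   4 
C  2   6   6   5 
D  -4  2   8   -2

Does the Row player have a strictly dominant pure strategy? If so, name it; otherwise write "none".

none

A fails to dominate B at C2 (4<5).
B fails to dominate A at C1 (0<9).
C fails to dominate A at C1 (2<9).
D fails to dominate A at C1 (-4<9).
No single strategy dominates all the others.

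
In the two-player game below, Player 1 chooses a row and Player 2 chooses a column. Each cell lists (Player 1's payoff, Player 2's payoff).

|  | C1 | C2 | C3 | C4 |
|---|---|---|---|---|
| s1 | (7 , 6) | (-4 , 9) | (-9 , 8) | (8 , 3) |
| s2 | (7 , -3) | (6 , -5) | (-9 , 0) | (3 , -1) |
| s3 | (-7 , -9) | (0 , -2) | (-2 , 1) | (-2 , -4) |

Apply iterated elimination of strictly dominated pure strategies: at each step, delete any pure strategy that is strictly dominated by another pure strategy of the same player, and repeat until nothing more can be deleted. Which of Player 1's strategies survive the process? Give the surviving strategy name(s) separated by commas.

Column C1 is eliminated: C3 beats it against every remaining row (s1: 8>6, s2: 0>-3, s3: 1>-9).
For Player 2, C3 strictly dominates C4 on the remaining rows (s1: 8>3, s2: 0>-1, s3: 1>-4); eliminate C4.
Row s1 is eliminated: s3 beats it against every remaining column (C2: 0>-4, C3: -2>-9).
Column C2 is eliminated: C3 beats it against every remaining row (s2: 0>-5, s3: 1>-2).
Player 1's strategy s2 is strictly dominated by s3 (C3: -2>-9) and is removed.
Among the remaining strategies, none is strictly dominated by another pure strategy of the same player, so the elimination stops.
Surviving strategies — Player 1: {s3}; Player 2: {C3}.

s3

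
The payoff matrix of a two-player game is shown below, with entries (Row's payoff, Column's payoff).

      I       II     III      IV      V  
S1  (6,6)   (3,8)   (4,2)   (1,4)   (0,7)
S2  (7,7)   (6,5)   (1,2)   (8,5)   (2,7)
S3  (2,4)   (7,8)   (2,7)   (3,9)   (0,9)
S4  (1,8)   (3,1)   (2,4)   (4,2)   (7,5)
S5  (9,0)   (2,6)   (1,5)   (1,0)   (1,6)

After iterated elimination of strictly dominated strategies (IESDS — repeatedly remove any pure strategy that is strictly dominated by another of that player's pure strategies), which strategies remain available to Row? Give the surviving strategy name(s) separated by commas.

Column's strategy III is strictly dominated by V (S1: 7>2, S2: 7>2, S3: 9>7, S4: 5>4, S5: 6>5) and is removed.
Row S1 is eliminated: S2 beats it against every remaining column (I: 7>6, II: 6>3, IV: 8>1, V: 2>0).
Among the remaining strategies, none is strictly dominated by another pure strategy of the same player, so the elimination stops.
Surviving strategies — Row: {S2, S3, S4, S5}; Column: {I, II, IV, V}.

S2, S3, S4, S5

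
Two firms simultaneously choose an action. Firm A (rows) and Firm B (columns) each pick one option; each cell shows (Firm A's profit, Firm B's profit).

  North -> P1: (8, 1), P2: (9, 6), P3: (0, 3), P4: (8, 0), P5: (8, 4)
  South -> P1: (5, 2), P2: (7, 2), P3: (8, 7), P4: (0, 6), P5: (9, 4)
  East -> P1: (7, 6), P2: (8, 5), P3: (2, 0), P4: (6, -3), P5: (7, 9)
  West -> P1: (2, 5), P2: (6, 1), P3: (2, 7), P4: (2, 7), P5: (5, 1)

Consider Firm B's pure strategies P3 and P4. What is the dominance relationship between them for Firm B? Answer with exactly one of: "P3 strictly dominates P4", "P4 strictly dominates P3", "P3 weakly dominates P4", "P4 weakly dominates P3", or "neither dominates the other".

P3 weakly dominates P4

P3's payoffs vs P4's, by Firm A's action — North: 3>0, South: 7>6, East: 0>-3, West: 7=7.
P3 is at least as good everywhere and strictly better somewhere (tied only at West), so P3 weakly but not strictly dominates P4.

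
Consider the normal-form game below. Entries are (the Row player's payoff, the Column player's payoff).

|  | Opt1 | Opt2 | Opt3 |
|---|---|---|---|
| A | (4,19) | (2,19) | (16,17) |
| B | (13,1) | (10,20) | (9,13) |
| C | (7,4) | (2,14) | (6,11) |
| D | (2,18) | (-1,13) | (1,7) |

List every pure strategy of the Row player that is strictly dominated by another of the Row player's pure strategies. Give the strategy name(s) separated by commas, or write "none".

C, D

Nothing dominates A: B at Opt3 (16>9); C at Opt2 (2=2); D at Opt1 (4>2).
Nothing dominates B: A at Opt1 (13>4); C at Opt1 (13>7); D at Opt1 (13>2).
C: dominated, since B does at least as well everywhere (Opt1: 13>7, Opt2: 10>2, Opt3: 9>6).
A strictly dominates D — Opt1: 4>2, Opt2: 2>-1, Opt3: 16>1.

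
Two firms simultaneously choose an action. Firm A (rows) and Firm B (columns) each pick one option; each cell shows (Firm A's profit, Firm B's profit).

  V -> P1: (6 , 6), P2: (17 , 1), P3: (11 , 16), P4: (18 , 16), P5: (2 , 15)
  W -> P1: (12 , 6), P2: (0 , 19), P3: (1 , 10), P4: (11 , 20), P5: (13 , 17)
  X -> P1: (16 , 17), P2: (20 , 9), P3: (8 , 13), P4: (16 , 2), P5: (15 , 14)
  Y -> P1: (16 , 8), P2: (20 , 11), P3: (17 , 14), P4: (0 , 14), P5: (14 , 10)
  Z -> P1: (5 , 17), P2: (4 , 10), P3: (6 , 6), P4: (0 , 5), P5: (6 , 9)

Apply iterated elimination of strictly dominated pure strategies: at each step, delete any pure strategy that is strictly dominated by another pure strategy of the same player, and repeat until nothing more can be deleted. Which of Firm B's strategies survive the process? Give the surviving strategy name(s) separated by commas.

Row W is eliminated: X beats it against every remaining column (P1: 16>12, P2: 20>0, P3: 8>1, P4: 16>11, P5: 15>13).
Firm A's strategy Z is strictly dominated by X (P1: 16>5, P2: 20>4, P3: 8>6, P4: 16>0, P5: 15>6) and is removed.
Firm B's strategy P2 is strictly dominated by P3 (V: 16>1, X: 13>9, Y: 14>11) and is removed.
Among the remaining strategies, none is strictly dominated by another pure strategy of the same player, so the elimination stops.
Surviving strategies — Firm A: {V, X, Y}; Firm B: {P1, P3, P4, P5}.

P1, P3, P4, P5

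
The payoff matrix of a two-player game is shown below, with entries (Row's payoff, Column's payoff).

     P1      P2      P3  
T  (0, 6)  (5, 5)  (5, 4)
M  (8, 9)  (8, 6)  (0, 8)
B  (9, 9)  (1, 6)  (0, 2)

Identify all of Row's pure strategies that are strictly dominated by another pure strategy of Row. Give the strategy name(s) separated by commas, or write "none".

none

Nothing dominates T: M at P3 (5>0); B at P2 (5>1).
Nothing dominates M: T at P1 (8>0); B at P2 (8>1).
B: no other strategy beats it everywhere (T at P1 (9>0); M at P1 (9>8)).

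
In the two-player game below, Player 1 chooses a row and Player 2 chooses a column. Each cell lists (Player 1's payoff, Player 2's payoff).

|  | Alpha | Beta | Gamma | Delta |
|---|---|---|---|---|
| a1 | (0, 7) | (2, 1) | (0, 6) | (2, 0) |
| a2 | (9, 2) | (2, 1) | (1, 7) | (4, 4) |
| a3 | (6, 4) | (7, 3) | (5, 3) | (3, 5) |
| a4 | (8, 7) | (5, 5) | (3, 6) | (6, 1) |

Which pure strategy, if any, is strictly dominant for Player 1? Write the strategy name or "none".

none

a1 fails to dominate a2 at Alpha (0<9).
a2 fails to dominate a1 at Beta (2=2).
a3 fails to dominate a2 at Alpha (6<9).
a4 fails to dominate a2 at Alpha (8<9).
No single strategy dominates all the others.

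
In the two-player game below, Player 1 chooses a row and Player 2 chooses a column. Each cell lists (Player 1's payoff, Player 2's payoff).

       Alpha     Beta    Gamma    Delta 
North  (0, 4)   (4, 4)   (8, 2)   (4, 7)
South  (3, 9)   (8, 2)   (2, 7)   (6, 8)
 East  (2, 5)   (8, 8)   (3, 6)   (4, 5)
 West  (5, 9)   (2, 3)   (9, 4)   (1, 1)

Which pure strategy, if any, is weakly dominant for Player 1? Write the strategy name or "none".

North fails to dominate South at Alpha (0<3).
South fails to dominate North at Gamma (2<8).
East fails to dominate North at Gamma (3<8).
West fails to dominate North at Beta (2<4).
No single strategy dominates all the others.

none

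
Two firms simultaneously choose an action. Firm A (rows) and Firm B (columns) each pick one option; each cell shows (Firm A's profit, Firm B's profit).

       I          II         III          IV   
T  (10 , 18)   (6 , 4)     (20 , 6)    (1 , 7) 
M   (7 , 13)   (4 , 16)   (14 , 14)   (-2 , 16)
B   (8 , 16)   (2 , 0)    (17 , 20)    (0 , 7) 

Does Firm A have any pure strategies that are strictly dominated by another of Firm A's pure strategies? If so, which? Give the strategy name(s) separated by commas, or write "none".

Nothing dominates T: M at I (10>7); B at I (10>8).
M: dominated, since T does at least as well everywhere (I: 10>7, II: 6>4, III: 20>14, IV: 1>-2).
B is strictly dominated by T (I: 10>8, II: 6>2, III: 20>17, IV: 1>0).

M, B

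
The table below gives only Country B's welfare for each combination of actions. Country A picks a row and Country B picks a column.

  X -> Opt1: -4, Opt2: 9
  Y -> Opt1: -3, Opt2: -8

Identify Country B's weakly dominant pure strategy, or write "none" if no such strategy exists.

Opt1 fails to dominate Opt2 at X (-4<9).
Opt2 fails to dominate Opt1 at Y (-8<-3).
No single strategy dominates all the others.

none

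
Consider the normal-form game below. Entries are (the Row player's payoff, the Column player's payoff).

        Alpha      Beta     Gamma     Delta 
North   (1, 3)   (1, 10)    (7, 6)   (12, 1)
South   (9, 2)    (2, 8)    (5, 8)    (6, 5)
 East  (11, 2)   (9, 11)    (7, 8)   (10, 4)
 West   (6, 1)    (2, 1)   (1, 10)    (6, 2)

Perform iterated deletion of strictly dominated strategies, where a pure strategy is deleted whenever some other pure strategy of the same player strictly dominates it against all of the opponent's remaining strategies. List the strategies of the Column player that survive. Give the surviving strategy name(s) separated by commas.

The Row player's strategy South is strictly dominated by East (Alpha: 11>9, Beta: 9>2, Gamma: 7>5, Delta: 10>6) and is removed.
The Row player's strategy West is strictly dominated by East (Alpha: 11>6, Beta: 9>2, Gamma: 7>1, Delta: 10>6) and is removed.
The Column player's strategy Alpha is strictly dominated by Beta (North: 10>3, East: 11>2) and is removed.
Column Gamma is eliminated: Beta beats it against every remaining row (North: 10>6, East: 11>8).
The Column player's strategy Delta is strictly dominated by Beta (North: 10>1, East: 11>4) and is removed.
The Row player's strategy North is strictly dominated by East (Beta: 9>1) and is removed.
Among the remaining strategies, none is strictly dominated by another pure strategy of the same player, so the elimination stops.
Surviving strategies — the Row player: {East}; the Column player: {Beta}.

Beta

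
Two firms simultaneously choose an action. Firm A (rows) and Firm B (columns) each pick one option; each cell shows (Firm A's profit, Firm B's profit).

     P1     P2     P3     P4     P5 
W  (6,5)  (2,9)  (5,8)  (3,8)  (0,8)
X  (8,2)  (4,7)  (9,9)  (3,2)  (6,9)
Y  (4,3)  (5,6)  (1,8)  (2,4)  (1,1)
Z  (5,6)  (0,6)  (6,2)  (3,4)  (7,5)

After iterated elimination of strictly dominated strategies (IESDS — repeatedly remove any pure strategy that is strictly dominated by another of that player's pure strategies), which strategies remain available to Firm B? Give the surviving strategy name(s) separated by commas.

P1, P2, P3, P5

Firm B's strategy P4 is strictly dominated by P2 (W: 9>8, X: 7>2, Y: 6>4, Z: 6>4) and is removed.
Firm A's strategy W is strictly dominated by X (P1: 8>6, P2: 4>2, P3: 9>5, P5: 6>0) and is removed.
Among the remaining strategies, none is strictly dominated by another pure strategy of the same player, so the elimination stops.
Surviving strategies — Firm A: {X, Y, Z}; Firm B: {P1, P2, P3, P5}.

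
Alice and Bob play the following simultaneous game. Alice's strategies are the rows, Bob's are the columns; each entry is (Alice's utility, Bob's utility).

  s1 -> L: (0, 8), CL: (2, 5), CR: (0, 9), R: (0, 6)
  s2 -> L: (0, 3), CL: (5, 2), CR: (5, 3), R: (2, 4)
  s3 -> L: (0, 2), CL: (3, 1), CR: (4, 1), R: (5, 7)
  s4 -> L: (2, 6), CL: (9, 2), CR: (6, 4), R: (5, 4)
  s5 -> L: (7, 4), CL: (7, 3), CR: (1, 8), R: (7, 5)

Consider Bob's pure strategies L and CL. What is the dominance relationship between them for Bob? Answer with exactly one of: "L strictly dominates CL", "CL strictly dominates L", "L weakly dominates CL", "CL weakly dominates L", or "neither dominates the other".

L strictly dominates CL

L's payoffs vs CL's, by Alice's action — s1: 8>5, s2: 3>2, s3: 2>1, s4: 6>2, s5: 4>3.
L gives a strictly higher payoff against each opponent action, so L strictly dominates CL.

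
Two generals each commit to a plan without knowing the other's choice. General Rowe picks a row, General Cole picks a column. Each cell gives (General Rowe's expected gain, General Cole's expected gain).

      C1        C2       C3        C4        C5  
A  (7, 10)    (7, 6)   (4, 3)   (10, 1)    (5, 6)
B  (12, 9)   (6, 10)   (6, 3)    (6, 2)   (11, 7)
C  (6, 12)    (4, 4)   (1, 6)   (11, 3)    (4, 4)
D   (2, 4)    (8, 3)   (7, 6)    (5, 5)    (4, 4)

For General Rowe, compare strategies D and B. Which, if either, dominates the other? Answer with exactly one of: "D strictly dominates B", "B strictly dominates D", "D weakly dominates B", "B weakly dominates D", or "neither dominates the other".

Compare D to B across each choice by General Cole: C1: 2<12, C2: 8>6, C3: 7>6, C4: 5<6, C5: 4<11.
D does better at C2, C3 but worse at C1, C4, C5; neither strategy dominates the other.

neither dominates the other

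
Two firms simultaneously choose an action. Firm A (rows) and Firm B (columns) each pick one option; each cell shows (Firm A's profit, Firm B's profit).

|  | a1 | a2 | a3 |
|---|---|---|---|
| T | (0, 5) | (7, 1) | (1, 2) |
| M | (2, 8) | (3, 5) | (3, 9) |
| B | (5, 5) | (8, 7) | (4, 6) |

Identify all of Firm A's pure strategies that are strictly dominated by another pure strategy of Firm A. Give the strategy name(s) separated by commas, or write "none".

B strictly dominates T — a1: 5>0, a2: 8>7, a3: 4>1.
M is strictly dominated by B (a1: 5>2, a2: 8>3, a3: 4>3).
Nothing dominates B: T at a1 (5>0); M at a1 (5>2).

T, M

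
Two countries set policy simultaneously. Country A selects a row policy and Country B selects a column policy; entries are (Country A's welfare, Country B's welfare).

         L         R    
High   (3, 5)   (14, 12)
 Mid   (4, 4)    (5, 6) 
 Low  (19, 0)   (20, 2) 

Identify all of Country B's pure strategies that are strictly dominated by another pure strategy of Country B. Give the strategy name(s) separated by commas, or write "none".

L

R strictly dominates L — High: 12>5, Mid: 6>4, Low: 2>0.
R is not dominated — it holds its own against L at High (12>5).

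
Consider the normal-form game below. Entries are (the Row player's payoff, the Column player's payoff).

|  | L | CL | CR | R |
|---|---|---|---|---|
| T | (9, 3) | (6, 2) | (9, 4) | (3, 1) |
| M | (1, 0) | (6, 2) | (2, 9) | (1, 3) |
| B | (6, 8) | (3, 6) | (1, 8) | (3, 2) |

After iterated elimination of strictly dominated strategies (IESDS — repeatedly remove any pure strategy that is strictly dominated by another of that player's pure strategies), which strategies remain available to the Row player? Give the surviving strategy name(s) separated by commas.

T

The Column player's strategy CL is strictly dominated by CR (T: 4>2, M: 9>2, B: 8>6) and is removed.
The Row player's strategy M is strictly dominated by T (L: 9>1, CR: 9>2, R: 3>1) and is removed.
The Column player's strategy R is strictly dominated by L (T: 3>1, B: 8>2) and is removed.
Row B is eliminated: T beats it against every remaining column (L: 9>6, CR: 9>1).
Column L is eliminated: CR beats it against every remaining row (T: 4>3).
Among the remaining strategies, none is strictly dominated by another pure strategy of the same player, so the elimination stops.
Surviving strategies — the Row player: {T}; the Column player: {CR}.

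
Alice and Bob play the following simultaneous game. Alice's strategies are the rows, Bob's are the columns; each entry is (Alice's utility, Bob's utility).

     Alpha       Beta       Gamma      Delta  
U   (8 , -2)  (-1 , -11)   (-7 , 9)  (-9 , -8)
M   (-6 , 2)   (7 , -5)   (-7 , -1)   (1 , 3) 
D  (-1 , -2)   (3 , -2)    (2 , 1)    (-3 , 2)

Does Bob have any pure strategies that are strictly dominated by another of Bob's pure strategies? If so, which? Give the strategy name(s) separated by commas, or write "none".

Alpha: no other strategy beats it everywhere (Beta at U (-2>-11); Gamma at M (2>-1); Delta at U (-2>-8)).
Beta: dominated, since Gamma does at least as well everywhere (U: 9>-11, M: -1>-5, D: 1>-2).
Nothing dominates Gamma: Alpha at U (9>-2); Beta at U (9>-11); Delta at U (9>-8).
Delta: no other strategy beats it everywhere (Alpha at M (3>2); Beta at U (-8>-11); Gamma at M (3>-1)).

Beta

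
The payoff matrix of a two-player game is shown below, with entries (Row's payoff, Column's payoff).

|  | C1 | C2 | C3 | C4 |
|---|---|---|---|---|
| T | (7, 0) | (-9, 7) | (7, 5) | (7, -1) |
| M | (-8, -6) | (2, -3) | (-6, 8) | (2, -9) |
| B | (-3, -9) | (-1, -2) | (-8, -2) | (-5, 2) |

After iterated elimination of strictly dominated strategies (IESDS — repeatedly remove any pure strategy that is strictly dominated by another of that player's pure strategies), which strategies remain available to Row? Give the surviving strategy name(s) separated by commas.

Column C1 is eliminated: C2 beats it against every remaining row (T: 7>0, M: -3>-6, B: -2>-9).
Row's strategy B is strictly dominated by M (C2: 2>-1, C3: -6>-8, C4: 2>-5) and is removed.
For Column, C2 strictly dominates C4 on the remaining rows (T: 7>-1, M: -3>-9); eliminate C4.
Among the remaining strategies, none is strictly dominated by another pure strategy of the same player, so the elimination stops.
Surviving strategies — Row: {T, M}; Column: {C2, C3}.

T, M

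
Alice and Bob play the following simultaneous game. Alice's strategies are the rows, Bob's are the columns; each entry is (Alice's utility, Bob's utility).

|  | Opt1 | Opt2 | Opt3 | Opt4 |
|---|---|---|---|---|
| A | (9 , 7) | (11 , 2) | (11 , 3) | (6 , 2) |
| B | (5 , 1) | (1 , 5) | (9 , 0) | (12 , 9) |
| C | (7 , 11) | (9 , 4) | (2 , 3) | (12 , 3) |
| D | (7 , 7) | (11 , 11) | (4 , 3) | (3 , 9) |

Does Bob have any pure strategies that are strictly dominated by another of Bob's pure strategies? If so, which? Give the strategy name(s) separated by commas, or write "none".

Opt3

Nothing dominates Opt1: Opt2 at A (7>2); Opt3 at A (7>3); Opt4 at A (7>2).
Nothing dominates Opt2: Opt1 at B (5>1); Opt3 at B (5>0); Opt4 at A (2=2).
Opt3: dominated, since Opt1 does at least as well everywhere (A: 7>3, B: 1>0, C: 11>3, D: 7>3).
Nothing dominates Opt4: Opt1 at B (9>1); Opt2 at A (2=2); Opt3 at B (9>0).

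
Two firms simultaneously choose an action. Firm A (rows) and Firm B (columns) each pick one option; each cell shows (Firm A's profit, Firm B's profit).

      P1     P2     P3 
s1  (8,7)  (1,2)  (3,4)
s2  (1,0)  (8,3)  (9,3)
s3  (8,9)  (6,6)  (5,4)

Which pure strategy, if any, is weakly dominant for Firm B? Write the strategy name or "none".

P1 fails to dominate P2 at s2 (0<3).
P2 fails to dominate P1 at s1 (2<7).
P3 fails to dominate P1 at s1 (4<7).
No single strategy dominates all the others.

none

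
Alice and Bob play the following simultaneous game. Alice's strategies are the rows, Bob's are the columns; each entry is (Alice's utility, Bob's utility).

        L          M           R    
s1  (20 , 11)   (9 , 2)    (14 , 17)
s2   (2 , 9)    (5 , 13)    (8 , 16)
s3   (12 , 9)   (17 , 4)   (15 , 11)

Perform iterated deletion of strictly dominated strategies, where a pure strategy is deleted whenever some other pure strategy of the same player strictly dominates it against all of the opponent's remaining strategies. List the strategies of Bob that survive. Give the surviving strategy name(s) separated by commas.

For Alice, s1 strictly dominates s2 on the remaining columns (L: 20>2, M: 9>5, R: 14>8); eliminate s2.
For Bob, R strictly dominates L on the remaining rows (s1: 17>11, s3: 11>9); eliminate L.
Row s1 is eliminated: s3 beats it against every remaining column (M: 17>9, R: 15>14).
Bob's strategy M is strictly dominated by R (s3: 11>4) and is removed.
Among the remaining strategies, none is strictly dominated by another pure strategy of the same player, so the elimination stops.
Surviving strategies — Alice: {s3}; Bob: {R}.

R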